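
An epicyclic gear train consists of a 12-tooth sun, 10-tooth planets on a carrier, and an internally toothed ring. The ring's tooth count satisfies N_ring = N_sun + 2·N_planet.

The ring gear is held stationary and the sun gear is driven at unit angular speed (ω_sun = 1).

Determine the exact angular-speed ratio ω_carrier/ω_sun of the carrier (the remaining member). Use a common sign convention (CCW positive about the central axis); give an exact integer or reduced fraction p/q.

3/11

N_ring = 12 + 2·10 = 32
12(ω_s−ω_c) = −32(ω_r−ω_c),  ω_r=0, ω_s=1
12(1−ω_c) = −32(0−ω_c)  ⇒  44ω_c = 12  ⇒  ω_c = 3/11
ω_c/ω_s = 3/11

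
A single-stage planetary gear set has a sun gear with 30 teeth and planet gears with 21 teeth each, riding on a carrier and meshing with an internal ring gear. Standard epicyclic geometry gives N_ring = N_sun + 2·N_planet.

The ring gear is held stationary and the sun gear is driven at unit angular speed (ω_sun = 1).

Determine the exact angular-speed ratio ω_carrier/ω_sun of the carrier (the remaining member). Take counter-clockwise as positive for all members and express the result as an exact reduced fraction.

5/17

N_ring = 30 + 2·21 = 72
30(ω_s−ω_c) = −72(ω_r−ω_c),  ω_r=0, ω_s=1
30(1−ω_c) = −72(0−ω_c)  ⇒  102ω_c = 30  ⇒  ω_c = 5/17
ω_c/ω_s = 5/17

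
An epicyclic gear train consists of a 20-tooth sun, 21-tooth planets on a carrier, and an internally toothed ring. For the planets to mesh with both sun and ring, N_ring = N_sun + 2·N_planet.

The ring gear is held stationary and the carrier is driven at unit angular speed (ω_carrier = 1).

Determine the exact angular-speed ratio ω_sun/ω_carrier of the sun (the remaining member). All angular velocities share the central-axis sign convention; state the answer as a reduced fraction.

41/10

N_ring = 20 + 2·21 = 62
20(ω_s−ω_c) = −62(ω_r−ω_c),  ω_r=0, ω_c=1
ω_s = 1 − (62/20)(0−1) = 41/10
ω_s/ω_c = 41/10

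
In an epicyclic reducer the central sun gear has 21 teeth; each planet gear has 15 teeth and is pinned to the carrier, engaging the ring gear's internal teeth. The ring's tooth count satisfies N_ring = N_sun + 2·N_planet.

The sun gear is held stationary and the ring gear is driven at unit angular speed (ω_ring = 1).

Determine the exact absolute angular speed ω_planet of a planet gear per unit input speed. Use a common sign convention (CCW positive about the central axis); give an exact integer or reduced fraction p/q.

N_ring = 21 + 2·15 = 51
21(ω_s−ω_c) = −51(ω_r−ω_c),  ω_s=0, ω_r=1
21(0−ω_c) = −51(1−ω_c)  ⇒  72ω_c = 51  ⇒  ω_c = 17/24
sun–planet: 21·(0−17/24) = −15·(ω_p−ω_c)  ⇒  ω_p−ω_c = −(21/15)·(-17/24) = 119/120
ω_p = 17/24 + 119/120 = 17/10

17/10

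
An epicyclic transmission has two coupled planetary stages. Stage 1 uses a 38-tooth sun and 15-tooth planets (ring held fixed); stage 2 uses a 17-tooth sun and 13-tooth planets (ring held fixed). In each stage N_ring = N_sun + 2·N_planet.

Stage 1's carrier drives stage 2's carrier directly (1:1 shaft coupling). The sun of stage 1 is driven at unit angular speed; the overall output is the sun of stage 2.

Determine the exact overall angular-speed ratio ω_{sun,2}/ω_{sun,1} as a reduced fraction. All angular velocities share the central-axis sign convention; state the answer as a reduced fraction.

Stage 1: N_ring = 38 + 2·15 = 68
Stage 1: 38(ω_s−ω_c) = −68(ω_r−ω_c),  ω_r=0, ω_s=1
Stage 1: 38(1−ω_c) = −68(0−ω_c)  ⇒  106ω_c = 38  ⇒  ω_c = 19/53
  ⇒ ω_c¹/ω_s¹ = 19/53
Stage 2: N_ring = 17 + 2·13 = 43
Stage 2: 17(ω_s−ω_c) = −43(ω_r−ω_c),  ω_r=0, ω_c=1
Stage 2: ω_s = 1 − (43/17)(0−1) = 60/17
  ⇒ ω_s²/ω_c² = 60/17
Coupling ω_c² = ω_c¹ ⇒ overall = 19/53 × 60/17 = 1140/901

1140/901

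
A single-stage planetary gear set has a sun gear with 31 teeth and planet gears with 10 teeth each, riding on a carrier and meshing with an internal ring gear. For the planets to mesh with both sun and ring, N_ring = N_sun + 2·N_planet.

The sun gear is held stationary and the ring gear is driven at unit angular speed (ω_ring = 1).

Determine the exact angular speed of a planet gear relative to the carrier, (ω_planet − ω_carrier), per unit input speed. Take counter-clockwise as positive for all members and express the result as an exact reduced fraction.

1581/820

N_ring = 31 + 2·10 = 51
31(ω_s−ω_c) = −51(ω_r−ω_c),  ω_s=0, ω_r=1
31(0−ω_c) = −51(1−ω_c)  ⇒  82ω_c = 51  ⇒  ω_c = 51/82
sun–planet: 31·(0−51/82) = −10·(ω_p−ω_c)  ⇒  ω_p−ω_c = −(31/10)·(-51/82) = 1581/820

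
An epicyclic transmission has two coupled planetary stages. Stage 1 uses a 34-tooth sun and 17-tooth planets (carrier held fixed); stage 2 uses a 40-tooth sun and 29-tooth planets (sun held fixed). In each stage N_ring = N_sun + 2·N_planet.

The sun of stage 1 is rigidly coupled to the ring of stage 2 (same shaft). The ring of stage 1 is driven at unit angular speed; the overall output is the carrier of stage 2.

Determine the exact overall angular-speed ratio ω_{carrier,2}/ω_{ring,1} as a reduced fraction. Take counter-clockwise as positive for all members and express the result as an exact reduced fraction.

-98/69

Stage 1: N_ring = 34 + 2·17 = 68
Stage 1: 34(ω_s−ω_c) = −68(ω_r−ω_c),  ω_c=0, ω_r=1
Stage 1: ω_s = 0 − (68/34)(1−0) = -2
  ⇒ ω_s¹/ω_r¹ = -2
Stage 2: N_ring = 40 + 2·29 = 98
Stage 2: 40(ω_s−ω_c) = −98(ω_r−ω_c),  ω_s=0, ω_r=1
Stage 2: 40(0−ω_c) = −98(1−ω_c)  ⇒  138ω_c = 98  ⇒  ω_c = 49/69
  ⇒ ω_c²/ω_r² = 49/69
Coupling ω_r² = ω_s¹ ⇒ overall = -2 × 49/69 = -98/69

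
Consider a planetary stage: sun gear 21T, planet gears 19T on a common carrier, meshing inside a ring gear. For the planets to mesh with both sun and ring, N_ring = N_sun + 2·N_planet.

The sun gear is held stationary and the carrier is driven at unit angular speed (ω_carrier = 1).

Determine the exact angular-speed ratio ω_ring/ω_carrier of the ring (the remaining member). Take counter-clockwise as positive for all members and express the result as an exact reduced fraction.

N_ring = 21 + 2·19 = 59
21(ω_s−ω_c) = −59(ω_r−ω_c),  ω_s=0, ω_c=1
ω_r = 1 − (21/59)(0−1) = 80/59
ω_r/ω_c = 80/59

80/59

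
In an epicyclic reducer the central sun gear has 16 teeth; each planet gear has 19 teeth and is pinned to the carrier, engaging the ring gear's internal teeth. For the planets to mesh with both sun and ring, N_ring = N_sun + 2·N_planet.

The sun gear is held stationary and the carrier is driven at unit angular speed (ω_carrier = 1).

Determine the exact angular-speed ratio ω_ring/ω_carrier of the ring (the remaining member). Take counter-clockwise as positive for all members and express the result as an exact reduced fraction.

35/27

N_ring = 16 + 2·19 = 54
16(ω_s−ω_c) = −54(ω_r−ω_c),  ω_s=0, ω_c=1
ω_r = 1 − (16/54)(0−1) = 35/27
ω_r/ω_c = 35/27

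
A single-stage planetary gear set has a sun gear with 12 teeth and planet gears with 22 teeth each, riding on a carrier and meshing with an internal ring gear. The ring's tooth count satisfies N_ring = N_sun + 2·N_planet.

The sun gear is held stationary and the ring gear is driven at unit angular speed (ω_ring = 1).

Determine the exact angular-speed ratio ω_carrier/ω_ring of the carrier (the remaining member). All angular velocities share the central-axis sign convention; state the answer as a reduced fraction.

N_ring = 12 + 2·22 = 56
12(ω_s−ω_c) = −56(ω_r−ω_c),  ω_s=0, ω_r=1
12(0−ω_c) = −56(1−ω_c)  ⇒  68ω_c = 56  ⇒  ω_c = 14/17
ω_c/ω_r = 14/17

14/17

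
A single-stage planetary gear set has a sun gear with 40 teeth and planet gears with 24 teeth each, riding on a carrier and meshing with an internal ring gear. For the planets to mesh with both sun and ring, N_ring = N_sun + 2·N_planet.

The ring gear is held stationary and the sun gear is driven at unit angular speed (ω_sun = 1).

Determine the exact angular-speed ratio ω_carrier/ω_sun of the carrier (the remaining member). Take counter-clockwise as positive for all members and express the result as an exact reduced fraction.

N_ring = 40 + 2·24 = 88
40(ω_s−ω_c) = −88(ω_r−ω_c),  ω_r=0, ω_s=1
40(1−ω_c) = −88(0−ω_c)  ⇒  128ω_c = 40  ⇒  ω_c = 5/16
ω_c/ω_s = 5/16

5/16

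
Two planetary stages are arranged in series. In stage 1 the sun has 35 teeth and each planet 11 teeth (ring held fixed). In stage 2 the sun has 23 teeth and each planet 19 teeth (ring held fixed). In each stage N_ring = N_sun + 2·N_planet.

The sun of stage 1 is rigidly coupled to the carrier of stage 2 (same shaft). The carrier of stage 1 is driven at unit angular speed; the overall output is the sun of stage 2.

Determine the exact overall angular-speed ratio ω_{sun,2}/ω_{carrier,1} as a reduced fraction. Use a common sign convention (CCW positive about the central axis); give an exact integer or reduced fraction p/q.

Stage 1: N_ring = 35 + 2·11 = 57
Stage 1: 35(ω_s−ω_c) = −57(ω_r−ω_c),  ω_r=0, ω_c=1
Stage 1: ω_s = 1 − (57/35)(0−1) = 92/35
  ⇒ ω_s¹/ω_c¹ = 92/35
Stage 2: N_ring = 23 + 2·19 = 61
Stage 2: 23(ω_s−ω_c) = −61(ω_r−ω_c),  ω_r=0, ω_c=1
Stage 2: ω_s = 1 − (61/23)(0−1) = 84/23
  ⇒ ω_s²/ω_c² = 84/23
Coupling ω_c² = ω_s¹ ⇒ overall = 92/35 × 84/23 = 48/5

48/5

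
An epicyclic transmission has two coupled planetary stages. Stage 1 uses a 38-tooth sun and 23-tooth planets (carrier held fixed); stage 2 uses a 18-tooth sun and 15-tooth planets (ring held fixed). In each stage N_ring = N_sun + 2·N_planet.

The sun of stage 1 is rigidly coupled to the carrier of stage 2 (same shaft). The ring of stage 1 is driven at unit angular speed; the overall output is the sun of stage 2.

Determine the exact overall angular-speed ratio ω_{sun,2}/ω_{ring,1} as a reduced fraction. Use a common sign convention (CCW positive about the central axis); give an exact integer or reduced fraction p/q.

Stage 1: N_ring = 38 + 2·23 = 84
Stage 1: 38(ω_s−ω_c) = −84(ω_r−ω_c),  ω_c=0, ω_r=1
Stage 1: ω_s = 0 − (84/38)(1−0) = -42/19
  ⇒ ω_s¹/ω_r¹ = -42/19
Stage 2: N_ring = 18 + 2·15 = 48
Stage 2: 18(ω_s−ω_c) = −48(ω_r−ω_c),  ω_r=0, ω_c=1
Stage 2: ω_s = 1 − (48/18)(0−1) = 11/3
  ⇒ ω_s²/ω_c² = 11/3
Coupling ω_c² = ω_s¹ ⇒ overall = -42/19 × 11/3 = -154/19

-154/19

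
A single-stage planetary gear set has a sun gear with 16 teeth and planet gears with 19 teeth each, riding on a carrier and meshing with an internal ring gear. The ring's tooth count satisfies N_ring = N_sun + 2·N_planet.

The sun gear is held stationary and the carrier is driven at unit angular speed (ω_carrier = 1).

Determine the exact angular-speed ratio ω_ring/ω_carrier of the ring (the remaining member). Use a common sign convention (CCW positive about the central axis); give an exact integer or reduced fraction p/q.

N_ring = 16 + 2·19 = 54
16(ω_s−ω_c) = −54(ω_r−ω_c),  ω_s=0, ω_c=1
ω_r = 1 − (16/54)(0−1) = 35/27
ω_r/ω_c = 35/27

35/27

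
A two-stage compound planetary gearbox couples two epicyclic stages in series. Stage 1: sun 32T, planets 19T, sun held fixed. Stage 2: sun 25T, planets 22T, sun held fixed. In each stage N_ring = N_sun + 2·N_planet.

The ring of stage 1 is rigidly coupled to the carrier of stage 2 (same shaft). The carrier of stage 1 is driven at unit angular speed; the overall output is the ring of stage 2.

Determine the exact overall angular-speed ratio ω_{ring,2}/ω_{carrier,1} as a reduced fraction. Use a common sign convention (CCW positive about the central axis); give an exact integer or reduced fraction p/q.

1598/805

Stage 1: N_ring = 32 + 2·19 = 70
Stage 1: 32(ω_s−ω_c) = −70(ω_r−ω_c),  ω_s=0, ω_c=1
Stage 1: ω_r = 1 − (32/70)(0−1) = 51/35
  ⇒ ω_r¹/ω_c¹ = 51/35
Stage 2: N_ring = 25 + 2·22 = 69
Stage 2: 25(ω_s−ω_c) = −69(ω_r−ω_c),  ω_s=0, ω_c=1
Stage 2: ω_r = 1 − (25/69)(0−1) = 94/69
  ⇒ ω_r²/ω_c² = 94/69
Coupling ω_c² = ω_r¹ ⇒ overall = 51/35 × 94/69 = 1598/805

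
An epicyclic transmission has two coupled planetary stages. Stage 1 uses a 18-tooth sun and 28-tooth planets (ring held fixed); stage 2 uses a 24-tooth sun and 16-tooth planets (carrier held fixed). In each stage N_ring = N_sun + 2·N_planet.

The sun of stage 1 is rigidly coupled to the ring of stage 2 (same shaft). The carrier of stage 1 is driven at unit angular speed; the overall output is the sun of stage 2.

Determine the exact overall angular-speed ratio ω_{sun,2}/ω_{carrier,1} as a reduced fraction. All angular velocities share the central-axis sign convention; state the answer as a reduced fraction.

-322/27

Stage 1: N_ring = 18 + 2·28 = 74
Stage 1: 18(ω_s−ω_c) = −74(ω_r−ω_c),  ω_r=0, ω_c=1
Stage 1: ω_s = 1 − (74/18)(0−1) = 46/9
  ⇒ ω_s¹/ω_c¹ = 46/9
Stage 2: N_ring = 24 + 2·16 = 56
Stage 2: 24(ω_s−ω_c) = −56(ω_r−ω_c),  ω_c=0, ω_r=1
Stage 2: ω_s = 0 − (56/24)(1−0) = -7/3
  ⇒ ω_s²/ω_r² = -7/3
Coupling ω_r² = ω_s¹ ⇒ overall = 46/9 × -7/3 = -322/27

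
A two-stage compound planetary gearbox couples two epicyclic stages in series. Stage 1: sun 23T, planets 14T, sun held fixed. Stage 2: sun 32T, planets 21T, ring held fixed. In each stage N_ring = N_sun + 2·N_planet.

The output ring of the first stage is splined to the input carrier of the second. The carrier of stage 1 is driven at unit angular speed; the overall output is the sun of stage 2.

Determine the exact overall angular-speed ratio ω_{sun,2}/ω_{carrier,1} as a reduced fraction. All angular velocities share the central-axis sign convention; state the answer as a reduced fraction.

1961/408

Stage 1: N_ring = 23 + 2·14 = 51
Stage 1: 23(ω_s−ω_c) = −51(ω_r−ω_c),  ω_s=0, ω_c=1
Stage 1: ω_r = 1 − (23/51)(0−1) = 74/51
  ⇒ ω_r¹/ω_c¹ = 74/51
Stage 2: N_ring = 32 + 2·21 = 74
Stage 2: 32(ω_s−ω_c) = −74(ω_r−ω_c),  ω_r=0, ω_c=1
Stage 2: ω_s = 1 − (74/32)(0−1) = 53/16
  ⇒ ω_s²/ω_c² = 53/16
Coupling ω_c² = ω_r¹ ⇒ overall = 74/51 × 53/16 = 1961/408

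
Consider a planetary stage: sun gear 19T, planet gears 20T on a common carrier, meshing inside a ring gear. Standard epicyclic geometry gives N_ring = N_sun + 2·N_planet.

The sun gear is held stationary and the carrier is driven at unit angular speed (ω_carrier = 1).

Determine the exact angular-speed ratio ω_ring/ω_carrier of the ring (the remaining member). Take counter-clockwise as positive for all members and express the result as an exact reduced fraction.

N_ring = 19 + 2·20 = 59
19(ω_s−ω_c) = −59(ω_r−ω_c),  ω_s=0, ω_c=1
ω_r = 1 − (19/59)(0−1) = 78/59
ω_r/ω_c = 78/59

78/59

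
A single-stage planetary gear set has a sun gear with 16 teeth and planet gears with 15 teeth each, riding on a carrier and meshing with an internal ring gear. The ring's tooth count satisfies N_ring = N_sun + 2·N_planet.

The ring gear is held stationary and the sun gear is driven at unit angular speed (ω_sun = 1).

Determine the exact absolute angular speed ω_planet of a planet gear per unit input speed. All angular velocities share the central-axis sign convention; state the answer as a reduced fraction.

-8/15

N_ring = 16 + 2·15 = 46
16(ω_s−ω_c) = −46(ω_r−ω_c),  ω_r=0, ω_s=1
16(1−ω_c) = −46(0−ω_c)  ⇒  62ω_c = 16  ⇒  ω_c = 8/31
sun–planet: 16·(1−8/31) = −15·(ω_p−ω_c)  ⇒  ω_p−ω_c = −(16/15)·(23/31) = -368/465
ω_p = 8/31 − 368/465 = -8/15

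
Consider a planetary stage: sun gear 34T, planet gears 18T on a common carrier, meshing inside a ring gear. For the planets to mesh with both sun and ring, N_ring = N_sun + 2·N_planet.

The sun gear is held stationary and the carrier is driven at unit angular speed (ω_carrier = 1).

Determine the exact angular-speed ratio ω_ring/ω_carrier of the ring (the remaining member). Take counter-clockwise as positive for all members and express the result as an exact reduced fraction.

52/35

N_ring = 34 + 2·18 = 70
34(ω_s−ω_c) = −70(ω_r−ω_c),  ω_s=0, ω_c=1
ω_r = 1 − (34/70)(0−1) = 52/35
ω_r/ω_c = 52/35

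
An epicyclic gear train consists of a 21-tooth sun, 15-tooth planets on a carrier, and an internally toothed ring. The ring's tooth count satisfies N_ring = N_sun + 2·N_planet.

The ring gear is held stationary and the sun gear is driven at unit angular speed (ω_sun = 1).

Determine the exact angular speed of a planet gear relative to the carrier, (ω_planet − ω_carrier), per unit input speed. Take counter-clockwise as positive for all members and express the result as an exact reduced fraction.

N_ring = 21 + 2·15 = 51
21(ω_s−ω_c) = −51(ω_r−ω_c),  ω_r=0, ω_s=1
21(1−ω_c) = −51(0−ω_c)  ⇒  72ω_c = 21  ⇒  ω_c = 7/24
sun–planet: 21·(1−7/24) = −15·(ω_p−ω_c)  ⇒  ω_p−ω_c = −(21/15)·(17/24) = -119/120

-119/120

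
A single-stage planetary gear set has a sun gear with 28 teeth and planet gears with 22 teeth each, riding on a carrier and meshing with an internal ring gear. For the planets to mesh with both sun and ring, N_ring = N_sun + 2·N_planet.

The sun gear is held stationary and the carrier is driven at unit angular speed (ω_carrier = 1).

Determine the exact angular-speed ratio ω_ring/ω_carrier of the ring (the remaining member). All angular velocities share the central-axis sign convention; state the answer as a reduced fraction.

N_ring = 28 + 2·22 = 72
28(ω_s−ω_c) = −72(ω_r−ω_c),  ω_s=0, ω_c=1
ω_r = 1 − (28/72)(0−1) = 25/18
ω_r/ω_c = 25/18

25/18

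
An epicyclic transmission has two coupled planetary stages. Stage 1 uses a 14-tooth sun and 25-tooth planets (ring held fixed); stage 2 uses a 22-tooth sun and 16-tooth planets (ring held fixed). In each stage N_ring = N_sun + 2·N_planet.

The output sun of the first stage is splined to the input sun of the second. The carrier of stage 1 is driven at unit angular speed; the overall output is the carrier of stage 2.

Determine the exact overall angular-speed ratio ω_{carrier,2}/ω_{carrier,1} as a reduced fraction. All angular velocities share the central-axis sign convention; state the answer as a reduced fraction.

Stage 1: N_ring = 14 + 2·25 = 64
Stage 1: 14(ω_s−ω_c) = −64(ω_r−ω_c),  ω_r=0, ω_c=1
Stage 1: ω_s = 1 − (64/14)(0−1) = 39/7
  ⇒ ω_s¹/ω_c¹ = 39/7
Stage 2: N_ring = 22 + 2·16 = 54
Stage 2: 22(ω_s−ω_c) = −54(ω_r−ω_c),  ω_r=0, ω_s=1
Stage 2: 22(1−ω_c) = −54(0−ω_c)  ⇒  76ω_c = 22  ⇒  ω_c = 11/38
  ⇒ ω_c²/ω_s² = 11/38
Coupling ω_s² = ω_s¹ ⇒ overall = 39/7 × 11/38 = 429/266

429/266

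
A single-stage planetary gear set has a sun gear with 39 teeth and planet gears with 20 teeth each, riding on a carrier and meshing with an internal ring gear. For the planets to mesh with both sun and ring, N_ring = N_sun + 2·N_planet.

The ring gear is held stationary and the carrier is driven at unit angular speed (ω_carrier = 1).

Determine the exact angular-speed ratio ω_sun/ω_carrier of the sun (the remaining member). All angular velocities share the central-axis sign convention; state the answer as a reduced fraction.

N_ring = 39 + 2·20 = 79
39(ω_s−ω_c) = −79(ω_r−ω_c),  ω_r=0, ω_c=1
ω_s = 1 − (79/39)(0−1) = 118/39
ω_s/ω_c = 118/39

118/39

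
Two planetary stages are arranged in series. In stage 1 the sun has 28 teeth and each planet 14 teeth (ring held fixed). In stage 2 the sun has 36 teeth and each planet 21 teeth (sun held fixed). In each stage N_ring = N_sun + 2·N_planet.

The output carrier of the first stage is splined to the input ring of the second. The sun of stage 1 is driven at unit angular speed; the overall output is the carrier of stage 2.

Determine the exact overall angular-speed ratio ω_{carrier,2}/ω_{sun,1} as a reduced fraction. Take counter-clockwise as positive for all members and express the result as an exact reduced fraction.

Stage 1: N_ring = 28 + 2·14 = 56
Stage 1: 28(ω_s−ω_c) = −56(ω_r−ω_c),  ω_r=0, ω_s=1
Stage 1: 28(1−ω_c) = −56(0−ω_c)  ⇒  84ω_c = 28  ⇒  ω_c = 1/3
  ⇒ ω_c¹/ω_s¹ = 1/3
Stage 2: N_ring = 36 + 2·21 = 78
Stage 2: 36(ω_s−ω_c) = −78(ω_r−ω_c),  ω_s=0, ω_r=1
Stage 2: 36(0−ω_c) = −78(1−ω_c)  ⇒  114ω_c = 78  ⇒  ω_c = 13/19
  ⇒ ω_c²/ω_r² = 13/19
Coupling ω_r² = ω_c¹ ⇒ overall = 1/3 × 13/19 = 13/57

13/57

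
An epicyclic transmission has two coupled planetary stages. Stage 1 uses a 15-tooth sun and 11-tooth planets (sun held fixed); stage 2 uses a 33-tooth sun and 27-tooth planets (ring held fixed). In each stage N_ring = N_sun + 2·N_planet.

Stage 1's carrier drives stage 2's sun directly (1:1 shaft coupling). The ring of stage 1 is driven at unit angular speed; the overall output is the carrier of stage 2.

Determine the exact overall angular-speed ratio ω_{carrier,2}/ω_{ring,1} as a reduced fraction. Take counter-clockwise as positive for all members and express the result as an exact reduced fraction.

407/2080

Stage 1: N_ring = 15 + 2·11 = 37
Stage 1: 15(ω_s−ω_c) = −37(ω_r−ω_c),  ω_s=0, ω_r=1
Stage 1: 15(0−ω_c) = −37(1−ω_c)  ⇒  52ω_c = 37  ⇒  ω_c = 37/52
  ⇒ ω_c¹/ω_r¹ = 37/52
Stage 2: N_ring = 33 + 2·27 = 87
Stage 2: 33(ω_s−ω_c) = −87(ω_r−ω_c),  ω_r=0, ω_s=1
Stage 2: 33(1−ω_c) = −87(0−ω_c)  ⇒  120ω_c = 33  ⇒  ω_c = 11/40
  ⇒ ω_c²/ω_s² = 11/40
Coupling ω_s² = ω_c¹ ⇒ overall = 37/52 × 11/40 = 407/2080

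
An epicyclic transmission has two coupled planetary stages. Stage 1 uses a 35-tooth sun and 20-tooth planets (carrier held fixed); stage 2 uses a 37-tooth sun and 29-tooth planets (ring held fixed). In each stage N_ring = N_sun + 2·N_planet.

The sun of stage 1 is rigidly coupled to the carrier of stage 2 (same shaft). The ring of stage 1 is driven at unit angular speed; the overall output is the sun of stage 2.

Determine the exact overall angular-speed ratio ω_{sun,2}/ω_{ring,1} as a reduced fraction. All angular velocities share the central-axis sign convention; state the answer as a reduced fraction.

Stage 1: N_ring = 35 + 2·20 = 75
Stage 1: 35(ω_s−ω_c) = −75(ω_r−ω_c),  ω_c=0, ω_r=1
Stage 1: ω_s = 0 − (75/35)(1−0) = -15/7
  ⇒ ω_s¹/ω_r¹ = -15/7
Stage 2: N_ring = 37 + 2·29 = 95
Stage 2: 37(ω_s−ω_c) = −95(ω_r−ω_c),  ω_r=0, ω_c=1
Stage 2: ω_s = 1 − (95/37)(0−1) = 132/37
  ⇒ ω_s²/ω_c² = 132/37
Coupling ω_c² = ω_s¹ ⇒ overall = -15/7 × 132/37 = -1980/259

-1980/259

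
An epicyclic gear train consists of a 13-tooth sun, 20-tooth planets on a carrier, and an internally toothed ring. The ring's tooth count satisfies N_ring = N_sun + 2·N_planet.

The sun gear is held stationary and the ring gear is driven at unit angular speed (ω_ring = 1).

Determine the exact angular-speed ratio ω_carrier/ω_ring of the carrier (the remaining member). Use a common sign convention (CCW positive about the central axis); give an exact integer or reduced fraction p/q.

N_ring = 13 + 2·20 = 53
13(ω_s−ω_c) = −53(ω_r−ω_c),  ω_s=0, ω_r=1
13(0−ω_c) = −53(1−ω_c)  ⇒  66ω_c = 53  ⇒  ω_c = 53/66
ω_c/ω_r = 53/66

53/66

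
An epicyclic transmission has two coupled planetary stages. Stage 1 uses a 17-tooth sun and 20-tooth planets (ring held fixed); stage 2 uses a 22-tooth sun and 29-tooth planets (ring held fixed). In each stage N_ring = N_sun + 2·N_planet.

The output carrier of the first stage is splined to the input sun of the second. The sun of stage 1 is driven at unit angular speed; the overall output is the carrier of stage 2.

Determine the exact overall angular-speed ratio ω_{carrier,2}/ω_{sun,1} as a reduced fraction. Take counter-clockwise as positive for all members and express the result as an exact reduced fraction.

Stage 1: N_ring = 17 + 2·20 = 57
Stage 1: 17(ω_s−ω_c) = −57(ω_r−ω_c),  ω_r=0, ω_s=1
Stage 1: 17(1−ω_c) = −57(0−ω_c)  ⇒  74ω_c = 17  ⇒  ω_c = 17/74
  ⇒ ω_c¹/ω_s¹ = 17/74
Stage 2: N_ring = 22 + 2·29 = 80
Stage 2: 22(ω_s−ω_c) = −80(ω_r−ω_c),  ω_r=0, ω_s=1
Stage 2: 22(1−ω_c) = −80(0−ω_c)  ⇒  102ω_c = 22  ⇒  ω_c = 11/51
  ⇒ ω_c²/ω_s² = 11/51
Coupling ω_s² = ω_c¹ ⇒ overall = 17/74 × 11/51 = 11/222

11/222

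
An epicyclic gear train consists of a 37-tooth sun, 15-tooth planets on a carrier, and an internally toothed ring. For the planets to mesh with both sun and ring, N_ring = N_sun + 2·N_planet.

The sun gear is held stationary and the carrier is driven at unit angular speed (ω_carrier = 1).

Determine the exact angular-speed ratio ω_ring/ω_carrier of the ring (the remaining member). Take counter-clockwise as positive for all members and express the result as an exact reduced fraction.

N_ring = 37 + 2·15 = 67
37(ω_s−ω_c) = −67(ω_r−ω_c),  ω_s=0, ω_c=1
ω_r = 1 − (37/67)(0−1) = 104/67
ω_r/ω_c = 104/67

104/67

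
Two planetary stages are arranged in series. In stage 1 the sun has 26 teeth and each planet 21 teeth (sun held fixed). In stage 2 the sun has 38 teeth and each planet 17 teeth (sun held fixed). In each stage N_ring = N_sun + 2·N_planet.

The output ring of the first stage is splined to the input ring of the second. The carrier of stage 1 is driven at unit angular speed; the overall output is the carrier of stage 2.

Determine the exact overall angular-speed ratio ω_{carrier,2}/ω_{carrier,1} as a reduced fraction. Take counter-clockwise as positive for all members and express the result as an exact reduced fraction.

Stage 1: N_ring = 26 + 2·21 = 68
Stage 1: 26(ω_s−ω_c) = −68(ω_r−ω_c),  ω_s=0, ω_c=1
Stage 1: ω_r = 1 − (26/68)(0−1) = 47/34
  ⇒ ω_r¹/ω_c¹ = 47/34
Stage 2: N_ring = 38 + 2·17 = 72
Stage 2: 38(ω_s−ω_c) = −72(ω_r−ω_c),  ω_s=0, ω_r=1
Stage 2: 38(0−ω_c) = −72(1−ω_c)  ⇒  110ω_c = 72  ⇒  ω_c = 36/55
  ⇒ ω_c²/ω_r² = 36/55
Coupling ω_r² = ω_r¹ ⇒ overall = 47/34 × 36/55 = 846/935

846/935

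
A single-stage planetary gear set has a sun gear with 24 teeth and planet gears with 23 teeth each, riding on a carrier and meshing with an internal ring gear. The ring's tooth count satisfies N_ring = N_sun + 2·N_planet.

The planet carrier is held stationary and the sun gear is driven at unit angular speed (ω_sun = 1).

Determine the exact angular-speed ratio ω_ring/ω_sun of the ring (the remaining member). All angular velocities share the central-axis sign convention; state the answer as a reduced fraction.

-12/35

N_ring = 24 + 2·23 = 70
24(ω_s−ω_c) = −70(ω_r−ω_c),  ω_c=0, ω_s=1
ω_r = 0 − (24/70)(1−0) = -12/35
ω_r/ω_s = -12/35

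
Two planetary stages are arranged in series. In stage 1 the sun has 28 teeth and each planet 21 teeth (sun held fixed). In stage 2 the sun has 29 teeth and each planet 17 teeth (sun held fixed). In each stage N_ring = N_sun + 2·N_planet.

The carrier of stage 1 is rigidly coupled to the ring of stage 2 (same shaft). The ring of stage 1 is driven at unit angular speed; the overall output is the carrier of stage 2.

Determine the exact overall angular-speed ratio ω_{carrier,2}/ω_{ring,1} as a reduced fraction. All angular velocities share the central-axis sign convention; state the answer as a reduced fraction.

45/92

Stage 1: N_ring = 28 + 2·21 = 70
Stage 1: 28(ω_s−ω_c) = −70(ω_r−ω_c),  ω_s=0, ω_r=1
Stage 1: 28(0−ω_c) = −70(1−ω_c)  ⇒  98ω_c = 70  ⇒  ω_c = 5/7
  ⇒ ω_c¹/ω_r¹ = 5/7
Stage 2: N_ring = 29 + 2·17 = 63
Stage 2: 29(ω_s−ω_c) = −63(ω_r−ω_c),  ω_s=0, ω_r=1
Stage 2: 29(0−ω_c) = −63(1−ω_c)  ⇒  92ω_c = 63  ⇒  ω_c = 63/92
  ⇒ ω_c²/ω_r² = 63/92
Coupling ω_r² = ω_c¹ ⇒ overall = 5/7 × 63/92 = 45/92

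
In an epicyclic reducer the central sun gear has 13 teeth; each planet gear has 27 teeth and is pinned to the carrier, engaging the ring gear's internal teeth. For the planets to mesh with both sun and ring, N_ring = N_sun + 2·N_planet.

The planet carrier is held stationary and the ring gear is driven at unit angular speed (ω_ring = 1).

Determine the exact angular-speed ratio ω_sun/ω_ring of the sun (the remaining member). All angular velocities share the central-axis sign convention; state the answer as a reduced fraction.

-67/13

N_ring = 13 + 2·27 = 67
13(ω_s−ω_c) = −67(ω_r−ω_c),  ω_c=0, ω_r=1
ω_s = 0 − (67/13)(1−0) = -67/13
ω_s/ω_r = -67/13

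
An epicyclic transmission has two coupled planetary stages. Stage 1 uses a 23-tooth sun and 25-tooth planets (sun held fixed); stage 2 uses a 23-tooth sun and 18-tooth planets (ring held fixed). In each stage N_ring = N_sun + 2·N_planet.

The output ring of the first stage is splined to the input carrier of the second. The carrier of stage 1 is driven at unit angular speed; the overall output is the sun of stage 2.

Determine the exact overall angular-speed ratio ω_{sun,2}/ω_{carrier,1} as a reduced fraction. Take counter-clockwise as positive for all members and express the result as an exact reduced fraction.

Stage 1: N_ring = 23 + 2·25 = 73
Stage 1: 23(ω_s−ω_c) = −73(ω_r−ω_c),  ω_s=0, ω_c=1
Stage 1: ω_r = 1 − (23/73)(0−1) = 96/73
  ⇒ ω_r¹/ω_c¹ = 96/73
Stage 2: N_ring = 23 + 2·18 = 59
Stage 2: 23(ω_s−ω_c) = −59(ω_r−ω_c),  ω_r=0, ω_c=1
Stage 2: ω_s = 1 − (59/23)(0−1) = 82/23
  ⇒ ω_s²/ω_c² = 82/23
Coupling ω_c² = ω_r¹ ⇒ overall = 96/73 × 82/23 = 7872/1679

7872/1679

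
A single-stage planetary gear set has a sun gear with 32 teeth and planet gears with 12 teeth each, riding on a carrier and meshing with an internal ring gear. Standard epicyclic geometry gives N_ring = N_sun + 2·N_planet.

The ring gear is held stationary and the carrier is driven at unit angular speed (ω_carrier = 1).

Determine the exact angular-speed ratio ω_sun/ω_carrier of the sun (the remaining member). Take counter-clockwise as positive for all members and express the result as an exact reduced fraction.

N_ring = 32 + 2·12 = 56
32(ω_s−ω_c) = −56(ω_r−ω_c),  ω_r=0, ω_c=1
ω_s = 1 − (56/32)(0−1) = 11/4
ω_s/ω_c = 11/4

11/4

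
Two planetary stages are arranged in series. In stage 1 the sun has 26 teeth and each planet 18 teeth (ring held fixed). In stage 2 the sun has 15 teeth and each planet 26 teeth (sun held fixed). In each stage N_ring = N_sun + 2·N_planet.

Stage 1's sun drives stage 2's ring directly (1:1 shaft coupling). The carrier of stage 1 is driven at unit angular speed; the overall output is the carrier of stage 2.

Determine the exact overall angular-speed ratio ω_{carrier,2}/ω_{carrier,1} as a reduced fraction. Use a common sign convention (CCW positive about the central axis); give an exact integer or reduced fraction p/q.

Stage 1: N_ring = 26 + 2·18 = 62
Stage 1: 26(ω_s−ω_c) = −62(ω_r−ω_c),  ω_r=0, ω_c=1
Stage 1: ω_s = 1 − (62/26)(0−1) = 44/13
  ⇒ ω_s¹/ω_c¹ = 44/13
Stage 2: N_ring = 15 + 2·26 = 67
Stage 2: 15(ω_s−ω_c) = −67(ω_r−ω_c),  ω_s=0, ω_r=1
Stage 2: 15(0−ω_c) = −67(1−ω_c)  ⇒  82ω_c = 67  ⇒  ω_c = 67/82
  ⇒ ω_c²/ω_r² = 67/82
Coupling ω_r² = ω_s¹ ⇒ overall = 44/13 × 67/82 = 1474/533

1474/533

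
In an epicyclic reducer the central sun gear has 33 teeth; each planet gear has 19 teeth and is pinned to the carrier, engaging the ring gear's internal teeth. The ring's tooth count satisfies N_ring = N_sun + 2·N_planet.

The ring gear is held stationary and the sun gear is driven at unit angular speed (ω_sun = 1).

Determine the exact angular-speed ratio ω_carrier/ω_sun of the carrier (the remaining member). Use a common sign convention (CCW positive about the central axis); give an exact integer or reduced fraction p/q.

33/104

N_ring = 33 + 2·19 = 71
33(ω_s−ω_c) = −71(ω_r−ω_c),  ω_r=0, ω_s=1
33(1−ω_c) = −71(0−ω_c)  ⇒  104ω_c = 33  ⇒  ω_c = 33/104
ω_c/ω_s = 33/104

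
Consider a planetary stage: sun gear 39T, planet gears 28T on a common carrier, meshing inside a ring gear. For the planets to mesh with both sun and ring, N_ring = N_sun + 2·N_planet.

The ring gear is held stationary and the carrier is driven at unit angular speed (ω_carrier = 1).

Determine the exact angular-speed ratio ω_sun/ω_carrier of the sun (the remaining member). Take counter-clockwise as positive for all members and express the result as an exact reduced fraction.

N_ring = 39 + 2·28 = 95
39(ω_s−ω_c) = −95(ω_r−ω_c),  ω_r=0, ω_c=1
ω_s = 1 − (95/39)(0−1) = 134/39
ω_s/ω_c = 134/39

134/39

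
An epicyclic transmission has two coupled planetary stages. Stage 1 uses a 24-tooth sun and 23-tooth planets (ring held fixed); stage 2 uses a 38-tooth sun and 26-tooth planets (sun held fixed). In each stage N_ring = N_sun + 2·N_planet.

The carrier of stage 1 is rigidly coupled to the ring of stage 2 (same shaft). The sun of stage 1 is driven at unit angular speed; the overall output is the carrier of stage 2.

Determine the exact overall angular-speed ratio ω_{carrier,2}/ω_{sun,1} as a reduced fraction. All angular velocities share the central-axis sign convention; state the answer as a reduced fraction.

135/752

Stage 1: N_ring = 24 + 2·23 = 70
Stage 1: 24(ω_s−ω_c) = −70(ω_r−ω_c),  ω_r=0, ω_s=1
Stage 1: 24(1−ω_c) = −70(0−ω_c)  ⇒  94ω_c = 24  ⇒  ω_c = 12/47
  ⇒ ω_c¹/ω_s¹ = 12/47
Stage 2: N_ring = 38 + 2·26 = 90
Stage 2: 38(ω_s−ω_c) = −90(ω_r−ω_c),  ω_s=0, ω_r=1
Stage 2: 38(0−ω_c) = −90(1−ω_c)  ⇒  128ω_c = 90  ⇒  ω_c = 45/64
  ⇒ ω_c²/ω_r² = 45/64
Coupling ω_r² = ω_c¹ ⇒ overall = 12/47 × 45/64 = 135/752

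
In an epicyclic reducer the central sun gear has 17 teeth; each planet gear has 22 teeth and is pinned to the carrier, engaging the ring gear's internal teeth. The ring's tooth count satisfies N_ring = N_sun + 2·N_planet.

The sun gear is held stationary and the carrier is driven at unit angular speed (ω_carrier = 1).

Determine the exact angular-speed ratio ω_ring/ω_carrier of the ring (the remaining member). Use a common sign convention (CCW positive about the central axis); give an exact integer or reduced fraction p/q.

78/61

N_ring = 17 + 2·22 = 61
17(ω_s−ω_c) = −61(ω_r−ω_c),  ω_s=0, ω_c=1
ω_r = 1 − (17/61)(0−1) = 78/61
ω_r/ω_c = 78/61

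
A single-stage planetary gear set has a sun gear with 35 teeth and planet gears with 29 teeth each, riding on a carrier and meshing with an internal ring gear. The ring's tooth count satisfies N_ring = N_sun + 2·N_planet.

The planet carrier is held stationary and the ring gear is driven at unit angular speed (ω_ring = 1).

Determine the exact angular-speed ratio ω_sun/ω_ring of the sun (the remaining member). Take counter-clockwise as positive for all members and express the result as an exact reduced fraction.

N_ring = 35 + 2·29 = 93
35(ω_s−ω_c) = −93(ω_r−ω_c),  ω_c=0, ω_r=1
ω_s = 0 − (93/35)(1−0) = -93/35
ω_s/ω_r = -93/35

-93/35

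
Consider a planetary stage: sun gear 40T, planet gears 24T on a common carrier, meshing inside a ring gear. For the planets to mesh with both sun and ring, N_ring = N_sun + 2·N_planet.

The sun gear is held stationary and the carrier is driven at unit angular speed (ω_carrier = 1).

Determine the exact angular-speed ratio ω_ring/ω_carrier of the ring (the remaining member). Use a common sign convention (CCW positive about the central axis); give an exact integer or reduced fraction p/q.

N_ring = 40 + 2·24 = 88
40(ω_s−ω_c) = −88(ω_r−ω_c),  ω_s=0, ω_c=1
ω_r = 1 − (40/88)(0−1) = 16/11
ω_r/ω_c = 16/11

16/11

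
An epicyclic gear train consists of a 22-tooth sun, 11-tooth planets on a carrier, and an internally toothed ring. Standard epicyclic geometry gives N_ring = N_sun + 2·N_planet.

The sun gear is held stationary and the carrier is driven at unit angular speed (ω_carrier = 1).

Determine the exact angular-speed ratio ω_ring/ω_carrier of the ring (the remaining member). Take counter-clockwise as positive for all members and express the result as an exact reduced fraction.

N_ring = 22 + 2·11 = 44
22(ω_s−ω_c) = −44(ω_r−ω_c),  ω_s=0, ω_c=1
ω_r = 1 − (22/44)(0−1) = 3/2
ω_r/ω_c = 3/2

3/2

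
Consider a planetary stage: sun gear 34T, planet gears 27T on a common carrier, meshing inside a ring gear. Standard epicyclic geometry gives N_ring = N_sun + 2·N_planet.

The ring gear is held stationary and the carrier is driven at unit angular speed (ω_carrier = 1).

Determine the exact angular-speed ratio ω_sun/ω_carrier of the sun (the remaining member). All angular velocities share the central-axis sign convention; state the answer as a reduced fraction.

N_ring = 34 + 2·27 = 88
34(ω_s−ω_c) = −88(ω_r−ω_c),  ω_r=0, ω_c=1
ω_s = 1 − (88/34)(0−1) = 61/17
ω_s/ω_c = 61/17

61/17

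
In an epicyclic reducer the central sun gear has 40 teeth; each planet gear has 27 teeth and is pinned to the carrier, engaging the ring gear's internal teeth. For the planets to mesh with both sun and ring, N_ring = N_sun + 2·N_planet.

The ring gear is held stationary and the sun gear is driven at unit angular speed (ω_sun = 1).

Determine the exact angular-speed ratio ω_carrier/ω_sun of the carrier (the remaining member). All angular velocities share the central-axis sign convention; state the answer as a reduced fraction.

N_ring = 40 + 2·27 = 94
40(ω_s−ω_c) = −94(ω_r−ω_c),  ω_r=0, ω_s=1
40(1−ω_c) = −94(0−ω_c)  ⇒  134ω_c = 40  ⇒  ω_c = 20/67
ω_c/ω_s = 20/67

20/67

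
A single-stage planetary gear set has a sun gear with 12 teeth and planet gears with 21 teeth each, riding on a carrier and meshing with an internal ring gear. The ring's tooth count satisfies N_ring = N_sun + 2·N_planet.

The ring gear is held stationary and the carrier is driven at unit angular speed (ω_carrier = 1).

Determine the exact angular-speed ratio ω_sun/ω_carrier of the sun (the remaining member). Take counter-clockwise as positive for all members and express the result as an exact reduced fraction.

N_ring = 12 + 2·21 = 54
12(ω_s−ω_c) = −54(ω_r−ω_c),  ω_r=0, ω_c=1
ω_s = 1 − (54/12)(0−1) = 11/2
ω_s/ω_c = 11/2

11/2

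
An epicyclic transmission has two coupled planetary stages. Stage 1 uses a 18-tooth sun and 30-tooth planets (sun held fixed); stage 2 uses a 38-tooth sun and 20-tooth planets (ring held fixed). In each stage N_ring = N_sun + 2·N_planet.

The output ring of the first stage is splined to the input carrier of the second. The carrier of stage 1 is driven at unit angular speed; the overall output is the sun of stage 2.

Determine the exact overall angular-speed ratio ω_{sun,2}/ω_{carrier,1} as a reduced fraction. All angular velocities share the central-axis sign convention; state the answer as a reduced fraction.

Stage 1: N_ring = 18 + 2·30 = 78
Stage 1: 18(ω_s−ω_c) = −78(ω_r−ω_c),  ω_s=0, ω_c=1
Stage 1: ω_r = 1 − (18/78)(0−1) = 16/13
  ⇒ ω_r¹/ω_c¹ = 16/13
Stage 2: N_ring = 38 + 2·20 = 78
Stage 2: 38(ω_s−ω_c) = −78(ω_r−ω_c),  ω_r=0, ω_c=1
Stage 2: ω_s = 1 − (78/38)(0−1) = 58/19
  ⇒ ω_s²/ω_c² = 58/19
Coupling ω_c² = ω_r¹ ⇒ overall = 16/13 × 58/19 = 928/247

928/247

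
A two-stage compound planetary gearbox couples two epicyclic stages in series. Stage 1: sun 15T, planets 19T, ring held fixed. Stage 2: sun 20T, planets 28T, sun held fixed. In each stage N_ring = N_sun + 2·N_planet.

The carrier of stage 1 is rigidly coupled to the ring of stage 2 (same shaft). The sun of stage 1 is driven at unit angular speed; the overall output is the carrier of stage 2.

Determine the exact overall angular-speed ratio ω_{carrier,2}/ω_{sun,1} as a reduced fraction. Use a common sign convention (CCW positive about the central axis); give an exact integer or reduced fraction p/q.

95/544

Stage 1: N_ring = 15 + 2·19 = 53
Stage 1: 15(ω_s−ω_c) = −53(ω_r−ω_c),  ω_r=0, ω_s=1
Stage 1: 15(1−ω_c) = −53(0−ω_c)  ⇒  68ω_c = 15  ⇒  ω_c = 15/68
  ⇒ ω_c¹/ω_s¹ = 15/68
Stage 2: N_ring = 20 + 2·28 = 76
Stage 2: 20(ω_s−ω_c) = −76(ω_r−ω_c),  ω_s=0, ω_r=1
Stage 2: 20(0−ω_c) = −76(1−ω_c)  ⇒  96ω_c = 76  ⇒  ω_c = 19/24
  ⇒ ω_c²/ω_r² = 19/24
Coupling ω_r² = ω_c¹ ⇒ overall = 15/68 × 19/24 = 95/544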